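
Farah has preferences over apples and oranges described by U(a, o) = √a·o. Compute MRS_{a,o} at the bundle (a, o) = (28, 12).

MRS = 3/14

MU_a = 0.5·a^(-0.5)·o and MU_o = √a.
MRS = MU_a/MU_o = (0.5)·o/a.
At (28, 12): MRS = 3/14.
That is, one extra unit of a is worth 3/14 units of o at the margin.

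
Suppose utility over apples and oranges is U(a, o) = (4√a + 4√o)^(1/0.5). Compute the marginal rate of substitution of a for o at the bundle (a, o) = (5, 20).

MRS = 2

For CES with ρ = 0.5, MRS = √(o/a).
At (5, 20): MRS = 2.
So at (5, 20) the consumer would give up 2 units of o for one more unit of a.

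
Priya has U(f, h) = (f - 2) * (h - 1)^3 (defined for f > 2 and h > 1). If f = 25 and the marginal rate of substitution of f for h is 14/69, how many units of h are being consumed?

h = 15

MU_f = (h−1)^3, MU_h = 3·(f−2)·(h−1)^2.
MRS = (1/3)·(h−1)/(f−2).
Substitute f = 25: MRS = (h − 1)/69. Setting this equal to 14/69 gives h − 1 = (14/69)·69 = 14, so h = 15.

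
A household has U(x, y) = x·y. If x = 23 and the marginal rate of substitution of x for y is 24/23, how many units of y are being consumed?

MU_x = y and MU_y = x.
MRS = MU_x/MU_y = y/x.
Substitute x = 23: MRS = y/23. Setting y/23 = 24/23 gives y = (24/23)·23 = 24.

y = 24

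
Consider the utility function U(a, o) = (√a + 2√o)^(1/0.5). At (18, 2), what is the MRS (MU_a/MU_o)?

MRS = 1/6

For CES with ρ = 0.5, MRS = (1/2)·√(o/a).
At (18, 2): MRS = 1/6.
The indifference curve has slope −1/6 at this bundle.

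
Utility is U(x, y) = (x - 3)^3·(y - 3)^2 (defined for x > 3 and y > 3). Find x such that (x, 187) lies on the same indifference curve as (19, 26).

U(19, 26) = 2166784.
Set U(x, 187) = 2166784 and solve.
With y = 187: (187 − 3)^2 = 33856, so (x − 3)^3 = 2166784/33856 = 64.
Taking the cube root (with x > 3): x − 3 = 4, so x = 7.
Check: U(7, 187) = 2166784.

x = 7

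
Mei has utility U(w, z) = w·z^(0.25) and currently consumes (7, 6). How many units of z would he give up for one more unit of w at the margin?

MU_w = z^(0.25) and MU_z = 0.25·w·z^(-0.75).
MRS = MU_w/MU_z = (4)·z/w.
At (7, 6): MRS = 24/7.
The indifference curve has slope −24/7 at this bundle.

MRS = 24/7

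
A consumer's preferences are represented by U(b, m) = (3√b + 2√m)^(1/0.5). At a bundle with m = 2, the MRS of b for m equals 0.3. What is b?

For CES with ρ = 0.5, MRS = (3/2)·√(m/b).
Setting (3/2)·√(2/b) = 0.3 gives √(2/b) = 0.2, so 2/b = 1/25 and b = 50.

b = 50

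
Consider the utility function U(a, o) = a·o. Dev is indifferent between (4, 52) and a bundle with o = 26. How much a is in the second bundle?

U(4, 52) = 208.
Set U(a, 26) = 208 and solve.
With o = 26: a = 208/26 = 8.
Check: U(8, 26) = 208.

a = 8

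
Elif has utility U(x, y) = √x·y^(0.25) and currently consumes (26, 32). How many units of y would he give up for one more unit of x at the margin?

MU_x = 0.5·x^(-0.5)·y^(0.25) and MU_y = 0.25·√x·y^(-0.75).
MRS = MU_x/MU_y = (2)·y/x.
At (26, 32): MRS = 32/13.
So at (26, 32) the consumer would give up 32/13 units of y for one more unit of x.

MRS = 32/13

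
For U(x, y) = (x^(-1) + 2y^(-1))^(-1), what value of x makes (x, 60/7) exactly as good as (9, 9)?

U depends on (x, y) only through S = x^(-1) + 2y^(-1), so equal utility means equal S. At (9, 9): S = 1/3.
With y = 60/7: 2·(60/7)^(-1) = 7/30, so x^(-1) = 1/3 − 7/30 = 0.1.
Hence x = 1/0.1 = 10.
Check: U(10, 60/7) = 3.

x = 10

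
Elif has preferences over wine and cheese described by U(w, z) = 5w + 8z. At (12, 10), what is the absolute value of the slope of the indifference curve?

MRS = 0.625

MU_w = 5, MU_z = 8, so MRS = 5/8 = 0.625 at every bundle.
At (12, 10): MRS = 0.625.
That is, one extra unit of w is worth 0.625 units of z at the margin.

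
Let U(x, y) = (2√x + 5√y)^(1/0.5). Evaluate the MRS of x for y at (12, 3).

MRS = 0.2

For CES with ρ = 0.5, MRS = (2/5)·√(y/x).
At (12, 3): MRS = 0.2.
The indifference curve has slope −0.2 at this bundle.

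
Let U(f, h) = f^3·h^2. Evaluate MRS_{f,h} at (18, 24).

MRS = 2

MU_f = 3·f^2·h^2 and MU_h = 2·f^3·h.
MRS = MU_f/MU_h = (3/2)·h/f.
At (18, 24): MRS = 2.
That is, one extra unit of f is worth 2 units of h at the margin.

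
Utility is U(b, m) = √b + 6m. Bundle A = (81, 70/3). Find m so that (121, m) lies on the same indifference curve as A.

m = 23

U(81, 70/3) = 149.
Set U(121, m) = 149 and solve.
With b = 121: √121 = 11, so 6m = 149 − 11 = 138 and m = 23.
Check: U(121, 23) = 149.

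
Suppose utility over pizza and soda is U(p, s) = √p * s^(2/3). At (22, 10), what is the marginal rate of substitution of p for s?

MRS = 15/44

MU_p = 0.5·p^(-0.5)·s^(2/3) and MU_s = 2/3·√p·s^(-1/3).
MRS = MU_p/MU_s = (0.75)·s/p.
At (22, 10): MRS = 15/44.
The indifference curve has slope −15/44 at this bundle.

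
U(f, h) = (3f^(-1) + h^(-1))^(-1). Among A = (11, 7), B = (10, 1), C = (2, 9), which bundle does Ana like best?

Evaluate utility at each bundle:
U(A) = 2.406.
U(B) = 0.769.
U(C) = 0.621.
Highest utility is A, so A ≻ B ≻ C.

Bundle A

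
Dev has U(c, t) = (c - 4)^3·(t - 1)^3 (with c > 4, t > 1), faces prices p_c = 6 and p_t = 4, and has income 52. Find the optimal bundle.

c* = 6, t* = 4

MU_c = 3·(c−4)^2·(t−1)^3, MU_t = 3·(c−4)^3·(t−1)^2.
MRS = (t−1)/(c−4).
Tangency: set MRS = p_c/p_t = 6/4 = 1.5.
So (t − 1)/(c − 4) = 1.5, i.e. (t − 1) = 1.5·(c − 4).
Rewrite the budget in excess-of-subsistence terms: 6·(c − 4) + 4·(t − 1) = 52 − 6·4 − 4·1 = 24.
Substituting, 12·(c − 4) = 24, so c − 4 = 2 and c* = 6.
Then t − 1 = 1.5·2 = 3, so t* = 4.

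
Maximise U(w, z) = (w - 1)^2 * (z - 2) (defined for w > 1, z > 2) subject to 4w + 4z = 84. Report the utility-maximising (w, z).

MU_w = 2·(w−1)·(z−2), MU_z = (w−1)^2.
MRS = (2/1)·(z−2)/(w−1).
Tangency: set MRS = p_w/p_z = 4/4 = 1.
So (2/1)·(z − 2)/(w − 1) = 1, i.e. (z − 2) = 0.5·(w − 1).
Rewrite the budget in excess-of-subsistence terms: 4·(w − 1) + 4·(z − 2) = 84 − 4·1 − 4·2 = 72.
Substituting, 6·(w − 1) = 72, so w − 1 = 12 and w* = 13.
Then z − 2 = 0.5·12 = 6, so z* = 8.

w* = 13, z* = 8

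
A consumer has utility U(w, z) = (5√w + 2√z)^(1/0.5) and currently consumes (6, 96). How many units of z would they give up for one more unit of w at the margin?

For CES with ρ = 0.5, MRS = (5/2)·√(z/w).
At (6, 96): MRS = 10.
That is, one extra unit of w is worth 10 units of z at the margin.

MRS = 10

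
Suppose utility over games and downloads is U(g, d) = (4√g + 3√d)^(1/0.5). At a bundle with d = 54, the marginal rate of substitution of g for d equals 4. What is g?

g = 6

For CES with ρ = 0.5, MRS = (4/3)·√(d/g).
Setting (4/3)·√(54/g) = 4 gives √(54/g) = 3, so 54/g = 9 and g = 6.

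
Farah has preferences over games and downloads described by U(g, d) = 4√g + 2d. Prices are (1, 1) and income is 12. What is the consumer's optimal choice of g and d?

g* = 1, d* = 11

MU_g = 4/(2√g), MU_d = 2.
MRS = 4/(2√g) ÷ 2.
Tangency: set MRS = p_g/p_d = 1/1 = 1.
MRS depends only on g: 1/√g = 1 ⇒ √g = 1/1 = 1 ⇒ g* = 1.
From the budget, 1·d = 12 − 1·1 = 11, so d* = 11.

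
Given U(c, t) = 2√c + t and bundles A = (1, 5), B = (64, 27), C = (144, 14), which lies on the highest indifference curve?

Bundle B

Evaluate utility at each bundle:
U(A) = 7.000.
U(B) = 43.000.
U(C) = 38.000.
Highest utility is B, so B ≻ C ≻ A.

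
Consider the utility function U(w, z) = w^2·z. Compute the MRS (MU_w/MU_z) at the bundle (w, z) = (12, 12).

MU_w = 2·w·z and MU_z = w^2.
MRS = MU_w/MU_z = (2/1)·z/w.
At (12, 12): MRS = 2.
That is, one extra unit of w is worth 2 units of z at the margin.

MRS = 2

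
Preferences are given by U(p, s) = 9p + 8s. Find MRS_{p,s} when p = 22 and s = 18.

MU_p = 9, MU_s = 8, so MRS = 9/8 = 1.125 at every bundle.
At (22, 18): MRS = 1.125.
That is, one extra unit of p is worth 1.125 units of s at the margin.

MRS = 1.125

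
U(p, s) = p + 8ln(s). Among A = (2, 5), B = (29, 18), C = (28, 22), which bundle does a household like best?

Evaluate utility at each bundle:
U(A) = 14.876.
U(B) = 52.123.
U(C) = 52.728.
Highest utility is C, so C ≻ B ≻ A.

Bundle C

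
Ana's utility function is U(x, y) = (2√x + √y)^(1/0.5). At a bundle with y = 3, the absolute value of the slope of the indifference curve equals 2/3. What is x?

x = 27

For CES with ρ = 0.5, MRS = (2/1)·√(y/x).
Setting (2/1)·√(3/x) = 2/3 gives √(3/x) = 1/3, so 3/x = 1/9 and x = 27.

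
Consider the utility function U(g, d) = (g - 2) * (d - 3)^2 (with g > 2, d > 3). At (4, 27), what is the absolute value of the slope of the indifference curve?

MU_g = (d−3)^2, MU_d = 2·(g−2)·(d−3).
MRS = (1/2)·(d−3)/(g−2).
At (4, 27): MRS = 6.
So at (4, 27) the consumer would give up 6 units of d for one more unit of g.

MRS = 6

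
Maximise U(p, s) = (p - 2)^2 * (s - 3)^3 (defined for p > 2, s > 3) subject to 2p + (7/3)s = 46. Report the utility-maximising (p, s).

p* = 9, s* = 12

MU_p = 2·(p−2)·(s−3)^3, MU_s = 3·(p−2)^2·(s−3)^2.
MRS = (2/3)·(s−3)/(p−2).
Tangency: set MRS = p_p/p_s = 2/(7/3) = 6/7.
So (2/3)·(s − 3)/(p − 2) = 6/7, i.e. (s − 3) = (9/7)·(p − 2).
Rewrite the budget in excess-of-subsistence terms: 2·(p − 2) + (7/3)·(s − 3) = 46 − 2·2 − (7/3)·3 = 35.
Substituting, 5·(p − 2) = 35, so p − 2 = 7 and p* = 9.
Then s − 3 = (9/7)·7 = 9, so s* = 12.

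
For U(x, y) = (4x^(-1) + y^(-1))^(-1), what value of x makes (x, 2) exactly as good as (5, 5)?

x = 8

U depends on (x, y) only through S = 4x^(-1) + y^(-1), so equal utility means equal S. At (5, 5): S = 1.
With y = 2: 2^(-1) = 0.5, so 4x^(-1) = 1 − 0.5 = 0.5, i.e. x^(-1) = 0.125.
Hence x = 1/0.125 = 8.
Check: U(8, 2) = 1.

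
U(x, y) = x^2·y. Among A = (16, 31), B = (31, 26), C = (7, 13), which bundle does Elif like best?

Bundle B

Evaluate utility at each bundle:
U(A) = 7936.
U(B) = 24986.
U(C) = 637.
Highest utility is B, so B ≻ A ≻ C.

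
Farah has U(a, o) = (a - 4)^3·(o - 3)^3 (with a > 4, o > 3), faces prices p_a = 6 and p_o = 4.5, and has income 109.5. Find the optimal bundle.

MU_a = 3·(a−4)^2·(o−3)^3, MU_o = 3·(a−4)^3·(o−3)^2.
MRS = (o−3)/(a−4).
Tangency: set MRS = p_a/p_o = 6/4.5 = 4/3.
So (o − 3)/(a − 4) = 4/3, i.e. (o − 3) = (4/3)·(a − 4).
Rewrite the budget in excess-of-subsistence terms: 6·(a − 4) + 4.5·(o − 3) = 109.5 − 6·4 − 4.5·3 = 72.
Substituting, 12·(a − 4) = 72, so a − 4 = 6 and a* = 10.
Then o − 3 = (4/3)·6 = 8, so o* = 11.

a* = 10, o* = 11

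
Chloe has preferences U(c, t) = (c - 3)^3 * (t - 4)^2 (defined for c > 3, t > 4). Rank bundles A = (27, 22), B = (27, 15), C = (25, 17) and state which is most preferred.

Bundle A

Evaluate utility at each bundle:
U(A) = 4478976.
U(B) = 1672704.
U(C) = 1799512.
Highest utility is A, so A ≻ C ≻ B.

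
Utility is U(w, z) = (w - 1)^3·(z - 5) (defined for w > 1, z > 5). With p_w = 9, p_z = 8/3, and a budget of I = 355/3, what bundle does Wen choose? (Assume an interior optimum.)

w* = 9, z* = 14

MU_w = 3·(w−1)^2·(z−5), MU_z = (w−1)^3.
MRS = (3/1)·(z−5)/(w−1).
Tangency: set MRS = p_w/p_z = 9/(8/3) = 3.375.
So (3/1)·(z − 5)/(w − 1) = 3.375, i.e. (z − 5) = 1.125·(w − 1).
Rewrite the budget in excess-of-subsistence terms: 9·(w − 1) + (8/3)·(z − 5) = 355/3 − 9·1 − (8/3)·5 = 96.
Substituting, 12·(w − 1) = 96, so w − 1 = 8 and w* = 9.
Then z − 5 = 1.125·8 = 9, so z* = 14.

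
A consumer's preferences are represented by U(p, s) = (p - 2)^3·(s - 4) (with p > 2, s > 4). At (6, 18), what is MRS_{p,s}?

MU_p = 3·(p−2)^2·(s−4), MU_s = (p−2)^3.
MRS = (3/1)·(s−4)/(p−2).
At (6, 18): MRS = 10.5.
So at (6, 18) the consumer would give up 10.5 units of s for one more unit of p.

MRS = 10.5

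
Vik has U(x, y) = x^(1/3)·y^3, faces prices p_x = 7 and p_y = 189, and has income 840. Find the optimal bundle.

x* = 12, y* = 4

MU_x = 1/3·x^(-2/3)·y^3 and MU_y = 3·x^(1/3)·y^2.
MRS = MU_x/MU_y = (1/9)·y/x.
Tangency: set MRS = p_x/p_y = 7/189 = 1/27.
So (1/9)·y/x = 1/27, i.e. y = (1/3)·x.
Substitute into the budget 7·x + 189·y = 840: 70·x = 840, so x* = 12.
Then y* = (1/3)·12 = 4.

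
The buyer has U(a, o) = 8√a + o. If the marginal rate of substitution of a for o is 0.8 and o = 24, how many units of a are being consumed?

a = 25

MU_a = 8/(2√a), MU_o = 1.
MRS = 8/(2√a) ÷ 1.
MRS depends only on a: 4/√a = 0.8 ⇒ √a = 4/0.8 = 5 ⇒ a = 25.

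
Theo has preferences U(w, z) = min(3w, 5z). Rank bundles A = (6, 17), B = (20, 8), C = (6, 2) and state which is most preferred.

Bundle B

Evaluate utility at each bundle:
U(A) = 18.
U(B) = 40.
U(C) = 10.
Highest utility is B, so B ≻ A ≻ C.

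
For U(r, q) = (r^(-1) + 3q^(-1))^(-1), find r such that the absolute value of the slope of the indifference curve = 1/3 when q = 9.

For CES with ρ = -1, MRS = (1/3)·(q/r)^2.
Setting (1/3)·(9/r)^2 = 1/3 gives (9/r)^2 = 1, so 9/r = 1 and r = 9.

r = 9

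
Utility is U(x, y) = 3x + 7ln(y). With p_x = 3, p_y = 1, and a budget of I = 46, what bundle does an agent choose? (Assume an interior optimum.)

MU_x = 3, MU_y = 7/y.
MRS = 3 ÷ (7/y).
Tangency: set MRS = p_x/p_y = 3/1 = 3.
MRS depends only on y: (3/7)·y = 3 ⇒ y* = 3/(3/7) = 7.
From the budget, 3·x = 46 − 1·7 = 39, so x* = 13.

x* = 13, y* = 7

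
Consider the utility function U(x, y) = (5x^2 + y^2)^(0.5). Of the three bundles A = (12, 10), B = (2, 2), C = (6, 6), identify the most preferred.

Bundle A

Evaluate utility at each bundle:
U(A) = 28.636.
U(B) = 4.899.
U(C) = 14.697.
Highest utility is A, so A ≻ C ≻ B.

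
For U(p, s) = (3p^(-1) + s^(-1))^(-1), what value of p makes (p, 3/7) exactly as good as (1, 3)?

p = 3

U depends on (p, s) only through S = 3p^(-1) + s^(-1), so equal utility means equal S. At (1, 3): S = 10/3.
With s = 3/7: (3/7)^(-1) = 7/3, so 3p^(-1) = 10/3 − 7/3 = 1, i.e. p^(-1) = 1/3.
Hence p = 1/(1/3) = 3.
Check: U(3, 3/7) = 0.3.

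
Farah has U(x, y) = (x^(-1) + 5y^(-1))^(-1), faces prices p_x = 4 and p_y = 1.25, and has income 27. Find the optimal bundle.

x* = 3, y* = 12

For CES with ρ = -1, MRS = (1/5)·(y/x)^2.
Tangency: set MRS = p_x/p_y = 4/1.25 = 3.2.
So (y/x)^2 = 16; taking the square root, y/x = 4, i.e. y = 4·x.
Substitute into the budget 4·x + 1.25·y = 27: 9·x = 27, so x* = 3 and y* = 4·3 = 12.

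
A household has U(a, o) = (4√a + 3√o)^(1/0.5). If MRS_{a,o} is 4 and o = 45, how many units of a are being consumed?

For CES with ρ = 0.5, MRS = (4/3)·√(o/a).
Setting (4/3)·√(45/a) = 4 gives √(45/a) = 3, so 45/a = 9 and a = 5.

a = 5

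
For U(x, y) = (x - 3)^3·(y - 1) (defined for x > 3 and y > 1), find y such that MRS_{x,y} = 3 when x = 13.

y = 11

MU_x = 3·(x−3)^2·(y−1), MU_y = (x−3)^3.
MRS = (3/1)·(y−1)/(x−3).
Substitute x = 13: MRS = (y − 1)/(10/3). Setting this equal to 3 gives y − 1 = 3·(10/3) = 10, so y = 11.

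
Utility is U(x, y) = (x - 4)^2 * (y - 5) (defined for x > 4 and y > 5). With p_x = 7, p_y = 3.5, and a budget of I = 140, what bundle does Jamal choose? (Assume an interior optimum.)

x* = 13, y* = 14

MU_x = 2·(x−4)·(y−5), MU_y = (x−4)^2.
MRS = (2/1)·(y−5)/(x−4).
Tangency: set MRS = p_x/p_y = 7/3.5 = 2.
So (2/1)·(y − 5)/(x − 4) = 2, i.e. (y − 5) = (x − 4).
Rewrite the budget in excess-of-subsistence terms: 7·(x − 4) + 3.5·(y − 5) = 140 − 7·4 − 3.5·5 = 94.5.
Substituting, 10.5·(x − 4) = 94.5, so x − 4 = 9 and x* = 13.
Then y − 5 = 9, so y* = 14.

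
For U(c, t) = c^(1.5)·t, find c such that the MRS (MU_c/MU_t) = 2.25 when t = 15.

c = 10

MU_c = 1.5·√c·t and MU_t = c^(1.5).
MRS = MU_c/MU_t = (1.5)·t/c.
Substitute t = 15: MRS = 22.5/c. Setting 22.5/c = 2.25 gives c = 22.5/2.25 = 10.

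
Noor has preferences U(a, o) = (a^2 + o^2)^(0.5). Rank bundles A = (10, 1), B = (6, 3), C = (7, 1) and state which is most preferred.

Bundle A

Evaluate utility at each bundle:
U(A) = 10.050.
U(B) = 6.708.
U(C) = 7.071.
Highest utility is A, so A ≻ C ≻ B.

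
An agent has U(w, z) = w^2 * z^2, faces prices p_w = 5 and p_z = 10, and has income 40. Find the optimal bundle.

MU_w = 2·w·z^2 and MU_z = 2·w^2·z.
MRS = MU_w/MU_z = z/w.
Tangency: set MRS = p_w/p_z = 5/10 = 0.5.
So z/w = 0.5, i.e. z = 0.5·w.
Substitute into the budget 5·w + 10·z = 40: 10·w = 40, so w* = 4.
Then z* = 0.5·4 = 2.

w* = 4, z* = 2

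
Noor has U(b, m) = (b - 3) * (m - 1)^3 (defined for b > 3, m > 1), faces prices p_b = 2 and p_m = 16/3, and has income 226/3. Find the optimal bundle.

b* = 11, m* = 10

MU_b = (m−1)^3, MU_m = 3·(b−3)·(m−1)^2.
MRS = (1/3)·(m−1)/(b−3).
Tangency: set MRS = p_b/p_m = 2/(16/3) = 0.375.
So (1/3)·(m − 1)/(b − 3) = 0.375, i.e. (m − 1) = 1.125·(b − 3).
Rewrite the budget in excess-of-subsistence terms: 2·(b − 3) + (16/3)·(m − 1) = 226/3 − 2·3 − (16/3)·1 = 64.
Substituting, 8·(b − 3) = 64, so b − 3 = 8 and b* = 11.
Then m − 1 = 1.125·8 = 9, so m* = 10.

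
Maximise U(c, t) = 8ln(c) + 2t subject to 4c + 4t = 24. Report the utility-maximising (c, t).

c* = 4, t* = 2

MU_c = 8/c, MU_t = 2.
MRS = 8/c ÷ 2.
Tangency: set MRS = p_c/p_t = 4/4 = 1.
MRS depends only on c: 4/c = 1 ⇒ c* = 4/1 = 4.
From the budget, 4·t = 24 − 4·4 = 8, so t* = 2.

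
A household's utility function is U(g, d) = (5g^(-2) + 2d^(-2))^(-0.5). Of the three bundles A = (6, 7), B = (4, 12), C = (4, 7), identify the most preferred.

Bundle A

Evaluate utility at each bundle:
U(A) = 2.359.
U(B) = 1.750.
U(C) = 1.682.
Highest utility is A, so A ≻ B ≻ C.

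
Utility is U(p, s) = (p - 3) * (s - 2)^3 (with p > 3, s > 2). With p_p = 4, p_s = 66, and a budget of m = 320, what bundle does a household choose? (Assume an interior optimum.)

MU_p = (s−2)^3, MU_s = 3·(p−3)·(s−2)^2.
MRS = (1/3)·(s−2)/(p−3).
Tangency: set MRS = p_p/p_s = 4/66 = 2/33.
So (1/3)·(s − 2)/(p − 3) = 2/33, i.e. (s − 2) = (2/11)·(p − 3).
Rewrite the budget in excess-of-subsistence terms: 4·(p − 3) + 66·(s − 2) = 320 − 4·3 − 66·2 = 176.
Substituting, 16·(p − 3) = 176, so p − 3 = 11 and p* = 14.
Then s − 2 = (2/11)·11 = 2, so s* = 4.

p* = 14, s* = 4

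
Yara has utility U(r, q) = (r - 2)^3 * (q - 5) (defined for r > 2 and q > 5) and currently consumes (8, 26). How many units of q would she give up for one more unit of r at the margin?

MRS = 10.5

MU_r = 3·(r−2)^2·(q−5), MU_q = (r−2)^3.
MRS = (3/1)·(q−5)/(r−2).
At (8, 26): MRS = 10.5.
That is, one extra unit of r is worth 10.5 units of q at the margin.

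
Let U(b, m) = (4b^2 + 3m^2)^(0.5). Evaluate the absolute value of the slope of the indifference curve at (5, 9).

MRS = 20/27

For CES with ρ = 2, MRS = (4/3)·(m/b)^(-1).
At (5, 9): MRS = 20/27.
That is, one extra unit of b is worth 20/27 units of m at the margin.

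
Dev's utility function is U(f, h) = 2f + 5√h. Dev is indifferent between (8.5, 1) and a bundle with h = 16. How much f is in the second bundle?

U(8.5, 1) = 22.
Set U(f, 16) = 22 and solve.
With h = 16: √16 = 4, so 2f = 22 − 5·4 = 2 and f = 1.
Check: U(1, 16) = 22.

f = 1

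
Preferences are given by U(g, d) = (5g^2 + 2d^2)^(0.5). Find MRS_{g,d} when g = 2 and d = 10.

For CES with ρ = 2, MRS = (5/2)·(d/g)^(-1).
At (2, 10): MRS = 0.5.
That is, one extra unit of g is worth 0.5 units of d at the margin.

MRS = 0.5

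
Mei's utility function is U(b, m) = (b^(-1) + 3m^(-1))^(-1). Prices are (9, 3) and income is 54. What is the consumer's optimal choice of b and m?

b* = 3, m* = 9

For CES with ρ = -1, MRS = (1/3)·(m/b)^2.
Tangency: set MRS = p_b/p_m = 9/3 = 3.
So (m/b)^2 = 9; taking the square root, m/b = 3, i.e. m = 3·b.
Substitute into the budget 9·b + 3·m = 54: 18·b = 54, so b* = 3 and m* = 3·3 = 9.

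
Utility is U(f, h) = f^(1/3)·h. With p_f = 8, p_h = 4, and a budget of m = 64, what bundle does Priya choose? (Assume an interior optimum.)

MU_f = 1/3·f^(-2/3)·h and MU_h = f^(1/3).
MRS = MU_f/MU_h = (1/3)·h/f.
Tangency: set MRS = p_f/p_h = 8/4 = 2.
So (1/3)·h/f = 2, i.e. h = 6·f.
Substitute into the budget 8·f + 4·h = 64: 32·f = 64, so f* = 2.
Then h* = 6·2 = 12.

f* = 2, h* = 12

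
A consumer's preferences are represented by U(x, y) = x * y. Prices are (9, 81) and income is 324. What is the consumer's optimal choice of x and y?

x* = 18, y* = 2

MU_x = y and MU_y = x.
MRS = MU_x/MU_y = y/x.
Tangency: set MRS = p_x/p_y = 9/81 = 1/9.
So y/x = 1/9, i.e. y = (1/9)·x.
Substitute into the budget 9·x + 81·y = 324: 18·x = 324, so x* = 18.
Then y* = (1/9)·18 = 2.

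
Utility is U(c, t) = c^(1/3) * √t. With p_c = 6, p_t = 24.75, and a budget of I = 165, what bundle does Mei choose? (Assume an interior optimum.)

MU_c = 1/3·c^(-2/3)·√t and MU_t = 0.5·c^(1/3)·t^(-0.5).
MRS = MU_c/MU_t = (2/3)·t/c.
Tangency: set MRS = p_c/p_t = 6/24.75 = 8/33.
So (2/3)·t/c = 8/33, i.e. t = (4/11)·c.
Substitute into the budget 6·c + 24.75·t = 165: 15·c = 165, so c* = 11.
Then t* = (4/11)·11 = 4.

c* = 11, t* = 4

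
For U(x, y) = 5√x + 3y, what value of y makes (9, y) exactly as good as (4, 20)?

y = 55/3

U(4, 20) = 70.
Set U(9, y) = 70 and solve.
With x = 9: √9 = 3, so 3y = 70 − 5·3 = 55 and y = 55/3.
Check: U(9, 55/3) = 70.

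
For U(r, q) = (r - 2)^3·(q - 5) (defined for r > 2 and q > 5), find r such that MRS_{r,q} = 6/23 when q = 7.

r = 25

MU_r = 3·(r−2)^2·(q−5), MU_q = (r−2)^3.
MRS = (3/1)·(q−5)/(r−2).
Substitute q = 7: MRS = 6/(r − 2). Setting this equal to 6/23 gives r − 2 = 6/(6/23) = 23, so r = 25.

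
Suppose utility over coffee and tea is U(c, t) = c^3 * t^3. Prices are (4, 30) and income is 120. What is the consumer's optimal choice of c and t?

MU_c = 3·c^2·t^3 and MU_t = 3·c^3·t^2.
MRS = MU_c/MU_t = t/c.
Tangency: set MRS = p_c/p_t = 4/30 = 2/15.
So t/c = 2/15, i.e. t = (2/15)·c.
Substitute into the budget 4·c + 30·t = 120: 8·c = 120, so c* = 15.
Then t* = (2/15)·15 = 2.

c* = 15, t* = 2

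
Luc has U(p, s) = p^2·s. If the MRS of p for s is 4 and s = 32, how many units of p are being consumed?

MU_p = 2·p·s and MU_s = p^2.
MRS = MU_p/MU_s = (2/1)·s/p.
Substitute s = 32: MRS = 64/p. Setting 64/p = 4 gives p = 64/4 = 16.

p = 16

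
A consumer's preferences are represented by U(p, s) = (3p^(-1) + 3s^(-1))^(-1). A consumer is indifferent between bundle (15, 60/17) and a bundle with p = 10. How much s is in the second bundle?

U depends on (p, s) only through S = 3p^(-1) + 3s^(-1), so equal utility means equal S. At (15, 60/17): S = 1.05.
With p = 10: 3·10^(-1) = 0.3, so 3s^(-1) = 1.05 − 0.3 = 0.75, i.e. s^(-1) = 0.25.
Hence s = 1/0.25 = 4.
Check: U(10, 4) = 0.9524.

s = 4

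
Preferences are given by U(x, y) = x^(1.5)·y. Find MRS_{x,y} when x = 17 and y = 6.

MU_x = 1.5·√x·y and MU_y = x^(1.5).
MRS = MU_x/MU_y = (1.5)·y/x.
At (17, 6): MRS = 9/17.
That is, one extra unit of x is worth 9/17 units of y at the margin.

MRS = 9/17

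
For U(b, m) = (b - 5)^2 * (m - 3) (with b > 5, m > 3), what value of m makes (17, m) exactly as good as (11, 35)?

m = 11

U(11, 35) = 1152.
Set U(17, m) = 1152 and solve.
With b = 17: (17 − 5)^2 = 144, so (m − 3) = 1152/144 = 8.
So m = 3 + 8 = 11.
Check: U(17, 11) = 1152.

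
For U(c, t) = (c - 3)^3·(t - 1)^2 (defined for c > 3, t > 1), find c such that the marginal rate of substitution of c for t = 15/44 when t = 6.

MU_c = 3·(c−3)^2·(t−1)^2, MU_t = 2·(c−3)^3·(t−1).
MRS = (3/2)·(t−1)/(c−3).
Substitute t = 6: MRS = 7.5/(c − 3). Setting this equal to 15/44 gives c − 3 = 7.5/(15/44) = 22, so c = 25.

c = 25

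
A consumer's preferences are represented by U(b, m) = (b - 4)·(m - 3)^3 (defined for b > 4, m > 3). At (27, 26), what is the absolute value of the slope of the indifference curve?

MRS = 1/3

MU_b = (m−3)^3, MU_m = 3·(b−4)·(m−3)^2.
MRS = (1/3)·(m−3)/(b−4).
At (27, 26): MRS = 1/3.
That is, one extra unit of b is worth 1/3 units of m at the margin.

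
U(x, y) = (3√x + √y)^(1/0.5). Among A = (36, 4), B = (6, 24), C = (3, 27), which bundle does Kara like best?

Bundle A

Evaluate utility at each bundle:
U(A) = 400.000.
U(B) = 150.000.
U(C) = 108.000.
Highest utility is A, so A ≻ B ≻ C.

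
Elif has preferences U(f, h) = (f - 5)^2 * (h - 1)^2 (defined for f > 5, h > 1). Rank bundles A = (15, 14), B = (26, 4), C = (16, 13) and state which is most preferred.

Evaluate utility at each bundle:
U(A) = 16900.
U(B) = 3969.
U(C) = 17424.
Highest utility is C, so C ≻ A ≻ B.

Bundle C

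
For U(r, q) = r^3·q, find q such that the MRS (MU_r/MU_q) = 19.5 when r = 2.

MU_r = 3·r^2·q and MU_q = r^3.
MRS = MU_r/MU_q = (3/1)·q/r.
Substitute r = 2: MRS = q/(2/3). Setting q/(2/3) = 19.5 gives q = 19.5·(2/3) = 13.

q = 13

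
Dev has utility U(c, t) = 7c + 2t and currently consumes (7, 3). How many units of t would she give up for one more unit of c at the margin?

MU_c = 7, MU_t = 2, so MRS = 7/2 = 3.5 at every bundle.
At (7, 3): MRS = 3.5.
So at (7, 3) the consumer would give up 3.5 units of t for one more unit of c.

MRS = 3.5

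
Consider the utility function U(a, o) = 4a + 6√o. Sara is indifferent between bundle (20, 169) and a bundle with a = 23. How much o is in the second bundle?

o = 121

U(20, 169) = 158.
Set U(23, o) = 158 and solve.
With a = 23: 6√o = 158 − 4·23 = 66, so √o = 11 and o = 121.
Check: U(23, 121) = 158.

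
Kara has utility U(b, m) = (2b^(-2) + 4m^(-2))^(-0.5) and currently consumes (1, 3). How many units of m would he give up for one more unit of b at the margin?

For CES with ρ = -2, MRS = (2/4)·(m/b)^3.
At (1, 3): MRS = 13.5.
So at (1, 3) the consumer would give up 13.5 units of m for one more unit of b.

MRS = 13.5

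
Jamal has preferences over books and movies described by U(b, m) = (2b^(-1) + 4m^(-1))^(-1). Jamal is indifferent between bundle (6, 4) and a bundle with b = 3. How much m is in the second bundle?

m = 6

U depends on (b, m) only through S = 2b^(-1) + 4m^(-1), so equal utility means equal S. At (6, 4): S = 4/3.
With b = 3: 2·3^(-1) = 2/3, so 4m^(-1) = 4/3 − 2/3 = 2/3, i.e. m^(-1) = 1/6.
Hence m = 1/(1/6) = 6.
Check: U(3, 6) = 0.75.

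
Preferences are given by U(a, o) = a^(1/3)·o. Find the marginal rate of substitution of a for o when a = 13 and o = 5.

MU_a = 1/3·a^(-2/3)·o and MU_o = a^(1/3).
MRS = MU_a/MU_o = (1/3)·o/a.
At (13, 5): MRS = 5/39.
The indifference curve has slope −5/39 at this bundle.

MRS = 5/39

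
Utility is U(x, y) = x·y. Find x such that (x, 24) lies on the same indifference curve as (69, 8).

x = 23

U(69, 8) = 552.
Set U(x, 24) = 552 and solve.
With y = 24: x = 552/24 = 23.
Check: U(23, 24) = 552.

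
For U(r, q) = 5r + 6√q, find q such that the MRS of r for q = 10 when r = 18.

MU_r = 5, MU_q = 6/(2√q).
MRS = 5 ÷ (6/(2√q)).
MRS depends only on q: (5/3)·√q = 10 ⇒ √q = 10/(5/3) = 6 ⇒ q = 36.

q = 36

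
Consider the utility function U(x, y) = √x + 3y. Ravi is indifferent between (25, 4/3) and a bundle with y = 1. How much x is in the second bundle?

x = 36

U(25, 4/3) = 9.
Set U(x, 1) = 9 and solve.
With y = 1: √x = 9 − 3·1 = 6, so √x = 6 and x = 36.
Check: U(36, 1) = 9.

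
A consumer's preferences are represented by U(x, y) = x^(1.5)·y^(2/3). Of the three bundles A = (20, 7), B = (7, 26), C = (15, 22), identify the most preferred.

Evaluate utility at each bundle:
U(A) = 327.298.
U(B) = 162.541.
U(C) = 456.127.
Highest utility is C, so C ≻ A ≻ B.

Bundle C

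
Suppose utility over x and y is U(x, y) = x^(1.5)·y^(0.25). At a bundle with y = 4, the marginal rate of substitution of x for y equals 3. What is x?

x = 8

MU_x = 1.5·√x·y^(0.25) and MU_y = 0.25·x^(1.5)·y^(-0.75).
MRS = MU_x/MU_y = (6)·y/x.
Substitute y = 4: MRS = 24/x. Setting 24/x = 3 gives x = 24/3 = 8.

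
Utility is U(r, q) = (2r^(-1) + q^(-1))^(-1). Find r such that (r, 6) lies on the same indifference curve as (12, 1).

U depends on (r, q) only through S = 2r^(-1) + q^(-1), so equal utility means equal S. At (12, 1): S = 7/6.
With q = 6: 6^(-1) = 1/6, so 2r^(-1) = 7/6 − 1/6 = 1, i.e. r^(-1) = 0.5.
Hence r = 1/0.5 = 2.
Check: U(2, 6) = 0.8571.

r = 2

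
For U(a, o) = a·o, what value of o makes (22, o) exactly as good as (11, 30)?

U(11, 30) = 330.
Set U(22, o) = 330 and solve.
With a = 22: o = 330/22 = 15.
Check: U(22, 15) = 330.

o = 15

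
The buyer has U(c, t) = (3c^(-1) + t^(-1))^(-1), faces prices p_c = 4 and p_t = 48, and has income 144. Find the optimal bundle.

c* = 12, t* = 2

For CES with ρ = -1, MRS = (3/1)·(t/c)^2.
Tangency: set MRS = p_c/p_t = 4/48 = 1/12.
So (t/c)^2 = 1/36; taking the square root, t/c = 1/6, i.e. t = (1/6)·c.
Substitute into the budget 4·c + 48·t = 144: 12·c = 144, so c* = 12 and t* = (1/6)·12 = 2.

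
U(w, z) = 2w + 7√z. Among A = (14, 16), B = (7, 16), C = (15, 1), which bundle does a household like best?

Bundle A

Evaluate utility at each bundle:
U(A) = 56.000.
U(B) = 42.000.
U(C) = 37.000.
Highest utility is A, so A ≻ B ≻ C.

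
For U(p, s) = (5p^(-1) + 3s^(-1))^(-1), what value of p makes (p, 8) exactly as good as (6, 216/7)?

U depends on (p, s) only through S = 5p^(-1) + 3s^(-1), so equal utility means equal S. At (6, 216/7): S = 67/72.
With s = 8: 3·8^(-1) = 0.375, so 5p^(-1) = 67/72 − 0.375 = 5/9, i.e. p^(-1) = 1/9.
Hence p = 1/(1/9) = 9.
Check: U(9, 8) = 1.0746.

p = 9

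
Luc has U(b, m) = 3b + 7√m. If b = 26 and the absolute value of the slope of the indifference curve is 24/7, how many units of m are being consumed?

MU_b = 3, MU_m = 7/(2√m).
MRS = 3 ÷ (7/(2√m)).
MRS depends only on m: (6/7)·√m = 24/7 ⇒ √m = (24/7)/(6/7) = 4 ⇒ m = 16.

m = 16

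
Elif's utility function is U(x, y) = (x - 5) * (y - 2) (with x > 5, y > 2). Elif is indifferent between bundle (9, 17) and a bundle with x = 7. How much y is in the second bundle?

U(9, 17) = 60.
Set U(7, y) = 60 and solve.
With x = 7: (7 − 5) = 2, so (y − 2) = 60/2 = 30.
So y = 2 + 30 = 32.
Check: U(7, 32) = 60.

y = 32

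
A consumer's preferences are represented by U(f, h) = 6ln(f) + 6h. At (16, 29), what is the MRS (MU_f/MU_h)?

MU_f = 6/f, MU_h = 6.
MRS = 6/f ÷ 6.
At (16, 29): MRS = 1/16.
The indifference curve has slope −1/16 at this bundle.

MRS = 1/16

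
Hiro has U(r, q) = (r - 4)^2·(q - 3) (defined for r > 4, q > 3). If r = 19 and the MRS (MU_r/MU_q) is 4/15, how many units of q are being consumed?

MU_r = 2·(r−4)·(q−3), MU_q = (r−4)^2.
MRS = (2/1)·(q−3)/(r−4).
Substitute r = 19: MRS = (q − 3)/7.5. Setting this equal to 4/15 gives q − 3 = (4/15)·7.5 = 2, so q = 5.

q = 5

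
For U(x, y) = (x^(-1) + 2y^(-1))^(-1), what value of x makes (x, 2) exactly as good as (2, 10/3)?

x = 10

U depends on (x, y) only through S = x^(-1) + 2y^(-1), so equal utility means equal S. At (2, 10/3): S = 1.1.
With y = 2: 2·2^(-1) = 1, so x^(-1) = 1.1 − 1 = 0.1.
Hence x = 1/0.1 = 10.
Check: U(10, 2) = 0.9091.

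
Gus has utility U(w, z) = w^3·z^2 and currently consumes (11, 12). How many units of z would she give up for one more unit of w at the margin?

MRS = 18/11

MU_w = 3·w^2·z^2 and MU_z = 2·w^3·z.
MRS = MU_w/MU_z = (3/2)·z/w.
At (11, 12): MRS = 18/11.
So at (11, 12) the consumer would give up 18/11 units of z for one more unit of w.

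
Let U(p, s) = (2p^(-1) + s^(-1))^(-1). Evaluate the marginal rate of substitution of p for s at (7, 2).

MRS = 8/49

For CES with ρ = -1, MRS = (2/1)·(s/p)^2.
At (7, 2): MRS = 8/49.
So at (7, 2) the consumer would give up 8/49 units of s for one more unit of p.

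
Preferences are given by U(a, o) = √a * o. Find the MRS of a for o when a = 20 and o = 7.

MU_a = 0.5·a^(-0.5)·o and MU_o = √a.
MRS = MU_a/MU_o = (0.5)·o/a.
At (20, 7): MRS = 7/40.
That is, one extra unit of a is worth 7/40 units of o at the margin.

MRS = 7/40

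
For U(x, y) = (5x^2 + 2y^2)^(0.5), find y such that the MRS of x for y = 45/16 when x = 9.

For CES with ρ = 2, MRS = (5/2)·(y/x)^(-1).
Setting (5/2)·(y/9)^(-1) = 45/16 gives (y/9)^(-1) = 1.125, so y/9 = 8/9 and y = 8.

y = 8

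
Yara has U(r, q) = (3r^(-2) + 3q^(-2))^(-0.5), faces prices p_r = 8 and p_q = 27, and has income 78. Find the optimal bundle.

r* = 3, q* = 2

For CES with ρ = -2, MRS = (q/r)^3.
Tangency: set MRS = p_r/p_q = 8/27.
So (q/r)^3 = 8/27; taking the cube root, q/r = 2/3, i.e. q = (2/3)·r.
Substitute into the budget 8·r + 27·q = 78: 26·r = 78, so r* = 3 and q* = (2/3)·3 = 2.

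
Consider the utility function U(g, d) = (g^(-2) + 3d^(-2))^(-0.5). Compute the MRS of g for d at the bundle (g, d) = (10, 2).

For CES with ρ = -2, MRS = (1/3)·(d/g)^3.
At (10, 2): MRS = 1/375.
The indifference curve has slope −1/375 at this bundle.

MRS = 1/375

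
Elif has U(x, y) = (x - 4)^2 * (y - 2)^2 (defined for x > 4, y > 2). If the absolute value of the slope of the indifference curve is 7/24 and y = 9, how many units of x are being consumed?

x = 28

MU_x = 2·(x−4)·(y−2)^2, MU_y = 2·(x−4)^2·(y−2).
MRS = (y−2)/(x−4).
Substitute y = 9: MRS = 7/(x − 4). Setting this equal to 7/24 gives x − 4 = 7/(7/24) = 24, so x = 28.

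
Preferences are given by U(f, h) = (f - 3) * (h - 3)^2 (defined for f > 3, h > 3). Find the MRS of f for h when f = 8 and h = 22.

MRS = 1.9

MU_f = (h−3)^2, MU_h = 2·(f−3)·(h−3).
MRS = (1/2)·(h−3)/(f−3).
At (8, 22): MRS = 1.9.
That is, one extra unit of f is worth 1.9 units of h at the margin.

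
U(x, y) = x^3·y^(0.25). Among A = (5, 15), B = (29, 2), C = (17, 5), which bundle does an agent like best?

Evaluate utility at each bundle:
U(A) = 245.999.
U(B) = 29003.572.
U(C) = 7346.649.
Highest utility is B, so B ≻ C ≻ A.

Bundle B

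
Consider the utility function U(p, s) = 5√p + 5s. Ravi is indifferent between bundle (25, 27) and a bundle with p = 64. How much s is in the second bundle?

U(25, 27) = 160.
Set U(64, s) = 160 and solve.
With p = 64: √64 = 8, so 5s = 160 − 5·8 = 120 and s = 24.
Check: U(64, 24) = 160.

s = 24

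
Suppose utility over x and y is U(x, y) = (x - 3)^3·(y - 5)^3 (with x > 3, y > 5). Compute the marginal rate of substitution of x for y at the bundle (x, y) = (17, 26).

MU_x = 3·(x−3)^2·(y−5)^3, MU_y = 3·(x−3)^3·(y−5)^2.
MRS = (y−5)/(x−3).
At (17, 26): MRS = 1.5.
So at (17, 26) the consumer would give up 1.5 units of y for one more unit of x.

MRS = 1.5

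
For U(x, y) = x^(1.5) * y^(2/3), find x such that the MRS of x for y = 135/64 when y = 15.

MU_x = 1.5·√x·y^(2/3) and MU_y = 2/3·x^(1.5)·y^(-1/3).
MRS = MU_x/MU_y = (2.25)·y/x.
Substitute y = 15: MRS = 33.75/x. Setting 33.75/x = 135/64 gives x = 33.75/(135/64) = 16.

x = 16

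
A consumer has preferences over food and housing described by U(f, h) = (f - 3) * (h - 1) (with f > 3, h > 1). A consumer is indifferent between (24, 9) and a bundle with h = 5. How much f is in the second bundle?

U(24, 9) = 168.
Set U(f, 5) = 168 and solve.
With h = 5: (5 − 1) = 4, so (f − 3) = 168/4 = 42.
So f = 3 + 42 = 45.
Check: U(45, 5) = 168.

f = 45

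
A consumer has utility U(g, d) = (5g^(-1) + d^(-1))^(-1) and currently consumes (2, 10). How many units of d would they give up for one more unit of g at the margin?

MRS = 125

For CES with ρ = -1, MRS = (5/1)·(d/g)^2.
At (2, 10): MRS = 125.
So at (2, 10) the consumer would give up 125 units of d for one more unit of g.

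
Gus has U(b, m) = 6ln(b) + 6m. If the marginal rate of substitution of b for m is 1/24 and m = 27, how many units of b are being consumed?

MU_b = 6/b, MU_m = 6.
MRS = 6/b ÷ 6.
MRS depends only on b: 1/b = 1/24 ⇒ b = 1/(1/24) = 24.

b = 24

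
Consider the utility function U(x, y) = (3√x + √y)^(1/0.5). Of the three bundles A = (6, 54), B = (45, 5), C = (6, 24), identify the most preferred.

Evaluate utility at each bundle:
U(A) = 216.000.
U(B) = 500.000.
U(C) = 150.000.
Highest utility is B, so B ≻ A ≻ C.

Bundle B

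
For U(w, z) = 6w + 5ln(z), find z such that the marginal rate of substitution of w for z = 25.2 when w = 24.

MU_w = 6, MU_z = 5/z.
MRS = 6 ÷ (5/z).
MRS depends only on z: 1.2·z = 25.2 ⇒ z = 25.2/1.2 = 21.

z = 21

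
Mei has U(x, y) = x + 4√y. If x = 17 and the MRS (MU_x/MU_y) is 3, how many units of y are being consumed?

MU_x = 1, MU_y = 4/(2√y).
MRS = 1 ÷ (4/(2√y)).
MRS depends only on y: 0.5·√y = 3 ⇒ √y = 3/0.5 = 6 ⇒ y = 36.

y = 36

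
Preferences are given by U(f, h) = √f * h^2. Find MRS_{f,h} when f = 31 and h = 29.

MU_f = 0.5·f^(-0.5)·h^2 and MU_h = 2·√f·h.
MRS = MU_f/MU_h = (0.25)·h/f.
At (31, 29): MRS = 29/124.
That is, one extra unit of f is worth 29/124 units of h at the margin.

MRS = 29/124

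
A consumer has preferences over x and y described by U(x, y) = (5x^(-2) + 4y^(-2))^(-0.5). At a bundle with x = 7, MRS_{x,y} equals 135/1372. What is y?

y = 3

For CES with ρ = -2, MRS = (5/4)·(y/x)^3.
Setting (5/4)·(y/7)^3 = 135/1372 gives (y/7)^3 = 27/343, so y/7 = 3/7 and y = 3.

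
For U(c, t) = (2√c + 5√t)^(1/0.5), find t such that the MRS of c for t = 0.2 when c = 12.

For CES with ρ = 0.5, MRS = (2/5)·√(t/c).
Setting (2/5)·√(t/12) = 0.2 gives √(t/12) = 0.5, so t/12 = 0.25 and t = 3.

t = 3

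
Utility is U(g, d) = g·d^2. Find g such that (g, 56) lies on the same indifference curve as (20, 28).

g = 5

U(20, 28) = 15680.
Set U(g, 56) = 15680 and solve.
With d = 56: 56^2 = 3136, so g = 15680/3136 = 5.
Check: U(5, 56) = 15680.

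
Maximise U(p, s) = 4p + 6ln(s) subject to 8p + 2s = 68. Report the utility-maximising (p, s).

MU_p = 4, MU_s = 6/s.
MRS = 4 ÷ (6/s).
Tangency: set MRS = p_p/p_s = 8/2 = 4.
MRS depends only on s: (2/3)·s = 4 ⇒ s* = 4/(2/3) = 6.
From the budget, 8·p = 68 − 2·6 = 56, so p* = 7.

p* = 7, s* = 6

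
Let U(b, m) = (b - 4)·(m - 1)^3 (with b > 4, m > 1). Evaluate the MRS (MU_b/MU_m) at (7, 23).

MRS = 22/9

MU_b = (m−1)^3, MU_m = 3·(b−4)·(m−1)^2.
MRS = (1/3)·(m−1)/(b−4).
At (7, 23): MRS = 22/9.
That is, one extra unit of b is worth 22/9 units of m at the margin.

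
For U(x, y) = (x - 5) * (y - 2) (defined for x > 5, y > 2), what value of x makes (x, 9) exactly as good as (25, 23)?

U(25, 23) = 420.
Set U(x, 9) = 420 and solve.
With y = 9: (9 − 2) = 7, so (x − 5) = 420/7 = 60.
So x = 5 + 60 = 65.
Check: U(65, 9) = 420.

x = 65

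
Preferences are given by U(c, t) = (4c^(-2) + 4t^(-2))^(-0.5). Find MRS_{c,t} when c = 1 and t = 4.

For CES with ρ = -2, MRS = (t/c)^3.
At (1, 4): MRS = 64.
So at (1, 4) the consumer would give up 64 units of t for one more unit of c.

MRS = 64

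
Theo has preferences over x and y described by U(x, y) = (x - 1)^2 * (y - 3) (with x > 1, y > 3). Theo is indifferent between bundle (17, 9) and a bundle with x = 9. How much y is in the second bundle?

U(17, 9) = 1536.
Set U(9, y) = 1536 and solve.
With x = 9: (9 − 1)^2 = 64, so (y − 3) = 1536/64 = 24.
So y = 3 + 24 = 27.
Check: U(9, 27) = 1536.

y = 27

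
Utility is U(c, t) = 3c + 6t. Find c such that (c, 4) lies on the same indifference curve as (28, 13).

c = 46

U(28, 13) = 162.
Set U(c, 4) = 162 and solve.
3c + 6·4 = 162 ⇒ 3c = 138 ⇒ c = 46.
Check: U(46, 4) = 162.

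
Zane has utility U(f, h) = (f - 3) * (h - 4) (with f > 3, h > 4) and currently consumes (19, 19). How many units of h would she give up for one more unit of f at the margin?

MRS = 15/16

MU_f = (h−4), MU_h = (f−3).
MRS = (h−4)/(f−3).
At (19, 19): MRS = 15/16.
The indifference curve has slope −15/16 at this bundle.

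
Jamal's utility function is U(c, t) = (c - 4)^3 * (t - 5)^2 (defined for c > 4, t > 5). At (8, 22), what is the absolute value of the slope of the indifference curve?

MRS = 6.375

MU_c = 3·(c−4)^2·(t−5)^2, MU_t = 2·(c−4)^3·(t−5).
MRS = (3/2)·(t−5)/(c−4).
At (8, 22): MRS = 6.375.
So at (8, 22) the consumer would give up 6.375 units of t for one more unit of c.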